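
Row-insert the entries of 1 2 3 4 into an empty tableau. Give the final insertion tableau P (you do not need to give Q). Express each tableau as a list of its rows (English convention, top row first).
P = [[1, 2, 3, 4]]

Insert 1: appended to row 1. P = [[1]].
Insert 2: appended to row 1. P = [[1, 2]].
Insert 3: appended to row 1. P = [[1, 2, 3]].
Insert 4: appended to row 1. P = [[1, 2, 3, 4]].

So P = [[1, 2, 3, 4]].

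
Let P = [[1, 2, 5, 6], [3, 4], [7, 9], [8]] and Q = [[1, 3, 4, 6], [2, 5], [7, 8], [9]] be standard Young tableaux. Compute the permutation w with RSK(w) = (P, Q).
8 3 4 9 5 7 1 6 2

Reverse the RSK construction: for i from n down to 1, find the cell of Q containing i, remove the entry at that cell from P, and reverse-bump it up through P; the value ejected from row 1 is w(i).

Step i=9: Q has 9 at row 4, column 1; remove 8 from row 4 of P and reverse-bump: 8 enters row 3 and ejects 7; 7 enters row 2 and ejects 4; 4 enters row 1 and ejects 2. So w(9) = 2. P is now [[1, 4, 5, 6], [3, 7], [8, 9]].
Step i=8: Q has 8 at row 3, column 2; remove 9 from row 3 of P and reverse-bump: 9 enters row 2 and ejects 7; 7 enters row 1 and ejects 6. So w(8) = 6. P is now [[1, 4, 5, 7], [3, 9], [8]].
Step i=7: Q has 7 at row 3, column 1; remove 8 from row 3 of P and reverse-bump: 8 enters row 2 and ejects 3; 3 enters row 1 and ejects 1. So w(7) = 1. P is now [[3, 4, 5, 7], [8, 9]].
Step i=6: Q has 6 at row 1, column 4; remove that cell from P, ejecting 7. So w(6) = 7. P is now [[3, 4, 5], [8, 9]].
Step i=5: Q has 5 at row 2, column 2; remove 9 from row 2 of P and reverse-bump: 9 enters row 1 and ejects 5. So w(5) = 5. P is now [[3, 4, 9], [8]].
Step i=4: Q has 4 at row 1, column 3; remove that cell from P, ejecting 9. So w(4) = 9. P is now [[3, 4], [8]].
Step i=3: Q has 3 at row 1, column 2; remove that cell from P, ejecting 4. So w(3) = 4. P is now [[3], [8]].
Step i=2: Q has 2 at row 2, column 1; remove 8 from row 2 of P and reverse-bump: 8 enters row 1 and ejects 3. So w(2) = 3. P is now [[8]].
Step i=1: Q has 1 at row 1, column 1; remove that cell from P, ejecting 8. So w(1) = 8. P is now [].

So w = 8 3 4 9 5 7 1 6 2.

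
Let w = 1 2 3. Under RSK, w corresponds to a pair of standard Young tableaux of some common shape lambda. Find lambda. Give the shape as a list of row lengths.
[3]

Row-insert each entry into an empty tableau.

After inserting 1: P = [[1]].
After inserting 2: P = [[1, 2]].
After inserting 3: P = [[1, 2, 3]].

The final insertion tableau P = [[1, 2, 3]] has shape [3].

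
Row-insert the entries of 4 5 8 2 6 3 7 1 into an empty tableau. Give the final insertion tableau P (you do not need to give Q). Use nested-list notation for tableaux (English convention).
Insert 4: appended to row 1. P = [[4]].
Insert 5: appended to row 1. P = [[4, 5]].
Insert 8: appended to row 1. P = [[4, 5, 8]].
Insert 2: 2 bumps 4 from row 1; 4 starts row 2. P = [[2, 5, 8], [4]].
Insert 6: 6 bumps 8 from row 1; 8 appends to row 2. P = [[2, 5, 6], [4, 8]].
Insert 3: 3 bumps 5 from row 1; 5 bumps 8 from row 2; 8 starts row 3. P = [[2, 3, 6], [4, 5], [8]].
Insert 7: appended to row 1. P = [[2, 3, 6, 7], [4, 5], [8]].
Insert 1: 1 bumps 2 from row 1; 2 bumps 4 from row 2; 4 bumps 8 from row 3; 8 starts row 4. P = [[1, 3, 6, 7], [2, 5], [4], [8]].

So P = [[1, 3, 6, 7], [2, 5], [4], [8]].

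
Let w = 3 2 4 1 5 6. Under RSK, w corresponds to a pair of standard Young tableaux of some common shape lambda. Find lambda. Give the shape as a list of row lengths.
Row-insert each entry into an empty tableau.

After inserting 3: P = [[3]].
After inserting 2: P = [[2], [3]].
After inserting 4: P = [[2, 4], [3]].
After inserting 1: P = [[1, 4], [2], [3]].
After inserting 5: P = [[1, 4, 5], [2], [3]].
After inserting 6: P = [[1, 4, 5, 6], [2], [3]].

The final insertion tableau P = [[1, 4, 5, 6], [2], [3]] has shape [4, 1, 1].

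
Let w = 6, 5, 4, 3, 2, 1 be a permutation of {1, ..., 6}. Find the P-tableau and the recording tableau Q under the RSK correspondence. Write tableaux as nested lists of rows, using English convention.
Insert each entry of the permutation into P by Schensted row insertion, recording in Q the position of each new cell.

Insert 6: appended to row 1. P = [[6]].
Insert 5: 5 bumps 6 from row 1; 6 starts row 2. P = [[5], [6]].
Insert 4: 4 bumps 5 from row 1; 5 bumps 6 from row 2; 6 starts row 3. P = [[4], [5], [6]].
Insert 3: 3 bumps 4 from row 1; 4 bumps 5 from row 2; 5 bumps 6 from row 3; 6 starts row 4. P = [[3], [4], [5], [6]].
Insert 2: 2 bumps 3 from row 1; 3 bumps 4 from row 2; 4 bumps 5 from row 3; 5 bumps 6 from row 4; 6 starts row 5. P = [[2], [3], [4], [5], [6]].
Insert 1: 1 bumps 2 from row 1; 2 bumps 3 from row 2; 3 bumps 4 from row 3; 4 bumps 5 from row 4; 5 bumps 6 from row 5; 6 starts row 6. P = [[1], [2], [3], [4], [5], [6]].

So P = [[1], [2], [3], [4], [5], [6]], Q = [[1], [2], [3], [4], [5], [6]].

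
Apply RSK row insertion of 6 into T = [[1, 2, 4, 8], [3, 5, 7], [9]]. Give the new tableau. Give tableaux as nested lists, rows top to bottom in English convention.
[[1, 2, 4, 6], [3, 5, 7, 8], [9]]

In row 1, 6 replaces 8 (the leftmost entry greater than 6); 8 is bumped to row 2. 8 is appended to row 2. The new tableau is [[1, 2, 4, 6], [3, 5, 7, 8], [9]].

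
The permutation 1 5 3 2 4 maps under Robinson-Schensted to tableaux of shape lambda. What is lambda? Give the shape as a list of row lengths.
Row-insert each entry into an empty tableau.

After inserting 1: P = [[1]].
After inserting 5: P = [[1, 5]].
After inserting 3: P = [[1, 3], [5]].
After inserting 2: P = [[1, 2], [3], [5]].
After inserting 4: P = [[1, 2, 4], [3], [5]].

The final insertion tableau P = [[1, 2, 4], [3], [5]] has shape [3, 1, 1].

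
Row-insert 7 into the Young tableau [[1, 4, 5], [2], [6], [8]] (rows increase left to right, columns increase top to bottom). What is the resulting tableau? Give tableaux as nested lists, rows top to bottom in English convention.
7 is larger than every entry of row 1, so it is appended to row 1. The new tableau is [[1, 4, 5, 7], [2], [6], [8]].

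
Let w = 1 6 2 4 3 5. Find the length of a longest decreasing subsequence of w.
3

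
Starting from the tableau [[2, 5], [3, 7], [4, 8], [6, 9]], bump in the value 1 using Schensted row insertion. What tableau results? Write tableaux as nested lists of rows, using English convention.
[[1, 5], [2, 7], [3, 8], [4, 9], [6]]

In row 1, 1 replaces 2 (the leftmost entry greater than 1); 2 is bumped to row 2. In row 2, 2 replaces 3 (the leftmost entry greater than 2); 3 is bumped to row 3. In row 3, 3 replaces 4 (the leftmost entry greater than 3); 4 is bumped to row 4. In row 4, 4 replaces 6 (the leftmost entry greater than 4); 6 is bumped to row 5. 6 starts a new row 5. The new tableau is [[1, 5], [2, 7], [3, 8], [4, 9], [6]].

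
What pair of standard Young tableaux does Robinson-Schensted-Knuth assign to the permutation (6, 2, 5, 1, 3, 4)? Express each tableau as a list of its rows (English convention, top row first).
P = [[1, 3, 4], [2, 5], [6]], Q = [[1, 3, 6], [2, 5], [4]]

Insert each entry of the permutation into P by Schensted row insertion, recording in Q the position of each new cell.

Insert 6: appended to row 1. P = [[6]], Q = [[1]].
Insert 2: 2 bumps 6 from row 1; 6 starts row 2. P = [[2], [6]], Q = [[1], [2]].
Insert 5: appended to row 1. P = [[2, 5], [6]], Q = [[1, 3], [2]].
Insert 1: 1 bumps 2 from row 1; 2 bumps 6 from row 2; 6 starts row 3. P = [[1, 5], [2], [6]], Q = [[1, 3], [2], [4]].
Insert 3: 3 bumps 5 from row 1; 5 appends to row 2. P = [[1, 3], [2, 5], [6]], Q = [[1, 3], [2, 5], [4]].
Insert 4: appended to row 1. P = [[1, 3, 4], [2, 5], [6]], Q = [[1, 3, 6], [2, 5], [4]].

So P = [[1, 3, 4], [2, 5], [6]], Q = [[1, 3, 6], [2, 5], [4]].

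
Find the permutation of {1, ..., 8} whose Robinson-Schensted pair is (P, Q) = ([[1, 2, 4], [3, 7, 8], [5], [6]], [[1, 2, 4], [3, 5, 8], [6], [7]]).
Reverse RSK: for i = n, n-1, ..., 1, locate i in Q, remove the corresponding corner cell from P, and reverse-bump its entry up through P; the value ejected from row 1 is w(i).

So w = 6 7 1 8 5 3 2 4.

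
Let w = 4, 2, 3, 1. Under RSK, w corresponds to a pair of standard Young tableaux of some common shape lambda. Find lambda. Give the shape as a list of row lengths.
Row-insert each entry into an empty tableau.

After inserting 4: P = [[4]].
After inserting 2: P = [[2], [4]].
After inserting 3: P = [[2, 3], [4]].
After inserting 1: P = [[1, 3], [2], [4]].

The final insertion tableau P = [[1, 3], [2], [4]] has shape [2, 1, 1].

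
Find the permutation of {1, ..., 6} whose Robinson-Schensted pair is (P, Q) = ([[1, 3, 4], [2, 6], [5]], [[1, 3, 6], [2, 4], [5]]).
5 2 6 3 1 4

Reverse the RSK construction: for i from n down to 1, find the cell of Q containing i, remove the entry at that cell from P, and reverse-bump it up through P; the value ejected from row 1 is w(i).

Step i=6: Q has 6 at row 1, column 3; remove that cell from P, ejecting 4. So w(6) = 4. P is now [[1, 3], [2, 6], [5]].
Step i=5: Q has 5 at row 3, column 1; remove 5 from row 3 of P and reverse-bump: 5 enters row 2 and ejects 2; 2 enters row 1 and ejects 1. So w(5) = 1. P is now [[2, 3], [5, 6]].
Step i=4: Q has 4 at row 2, column 2; remove 6 from row 2 of P and reverse-bump: 6 enters row 1 and ejects 3. So w(4) = 3. P is now [[2, 6], [5]].
Step i=3: Q has 3 at row 1, column 2; remove that cell from P, ejecting 6. So w(3) = 6. P is now [[2], [5]].
Step i=2: Q has 2 at row 2, column 1; remove 5 from row 2 of P and reverse-bump: 5 enters row 1 and ejects 2. So w(2) = 2. P is now [[5]].
Step i=1: Q has 1 at row 1, column 1; remove that cell from P, ejecting 5. So w(1) = 5. P is now [].

So w = 5 2 6 3 1 4.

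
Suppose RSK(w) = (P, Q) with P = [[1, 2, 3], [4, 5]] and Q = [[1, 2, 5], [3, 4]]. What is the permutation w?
Reverse the RSK construction: for i from n down to 1, find the cell of Q containing i, remove the entry at that cell from P, and reverse-bump it up through P; the value ejected from row 1 is w(i).

Step i=5: Q has 5 at row 1, column 3; remove that cell from P, ejecting 3. So w(5) = 3. P is now [[1, 2], [4, 5]].
Step i=4: Q has 4 at row 2, column 2; remove 5 from row 2 of P and reverse-bump: 5 enters row 1 and ejects 2. So w(4) = 2. P is now [[1, 5], [4]].
Step i=3: Q has 3 at row 2, column 1; remove 4 from row 2 of P and reverse-bump: 4 enters row 1 and ejects 1. So w(3) = 1. P is now [[4, 5]].
Step i=2: Q has 2 at row 1, column 2; remove that cell from P, ejecting 5. So w(2) = 5. P is now [[4]].
Step i=1: Q has 1 at row 1, column 1; remove that cell from P, ejecting 4. So w(1) = 4. P is now [].

So w = 4 5 1 2 3.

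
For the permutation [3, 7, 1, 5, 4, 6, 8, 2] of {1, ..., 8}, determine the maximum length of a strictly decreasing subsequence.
4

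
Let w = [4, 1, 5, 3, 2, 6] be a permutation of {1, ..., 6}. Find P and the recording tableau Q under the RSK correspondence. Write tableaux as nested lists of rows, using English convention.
Insert each entry of the permutation into P by Schensted row insertion, recording in Q the position of each new cell.

Insert 4: appended to row 1. P = [[4]].
Insert 1: 1 bumps 4 from row 1; 4 starts row 2. P = [[1], [4]].
Insert 5: appended to row 1. P = [[1, 5], [4]].
Insert 3: 3 bumps 5 from row 1; 5 appends to row 2. P = [[1, 3], [4, 5]].
Insert 2: 2 bumps 3 from row 1; 3 bumps 4 from row 2; 4 starts row 3. P = [[1, 2], [3, 5], [4]].
Insert 6: appended to row 1. P = [[1, 2, 6], [3, 5], [4]].

So P = [[1, 2, 6], [3, 5], [4]], Q = [[1, 3, 6], [2, 4], [5]].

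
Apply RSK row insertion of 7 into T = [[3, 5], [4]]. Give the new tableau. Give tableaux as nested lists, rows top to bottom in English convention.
7 is larger than every entry of row 1, so it is appended to row 1. The new tableau is [[3, 5, 7], [4]].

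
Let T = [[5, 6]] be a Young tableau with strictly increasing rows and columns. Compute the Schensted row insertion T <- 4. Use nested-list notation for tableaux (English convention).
[[4, 6], [5]]

In row 1, 4 replaces 5 (the leftmost entry greater than 4); 5 is bumped to row 2. 5 starts a new row 2. The new tableau is [[4, 6], [5]].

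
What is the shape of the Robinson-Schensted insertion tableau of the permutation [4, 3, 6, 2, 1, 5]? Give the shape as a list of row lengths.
RSK row insertion gives P = [[1, 5], [2, 6], [3], [4]], which has shape [2, 2, 1, 1].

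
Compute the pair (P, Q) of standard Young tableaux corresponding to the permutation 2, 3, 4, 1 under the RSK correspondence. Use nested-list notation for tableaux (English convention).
P = [[1, 3, 4], [2]], Q = [[1, 2, 3], [4]]

Insert each entry of the permutation into P by Schensted row insertion, recording in Q the position of each new cell.

After inserting 2: P = [[2]].
After inserting 3: P = [[2, 3]].
After inserting 4: P = [[2, 3, 4]].
After inserting 1: P = [[1, 3, 4], [2]].

So P = [[1, 3, 4], [2]], Q = [[1, 2, 3], [4]].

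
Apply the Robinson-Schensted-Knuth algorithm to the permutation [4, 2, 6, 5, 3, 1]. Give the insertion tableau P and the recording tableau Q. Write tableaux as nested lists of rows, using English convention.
Insert each entry of the permutation into P by Schensted row insertion, recording in Q the position of each new cell.

After inserting 4: P = [[4]].
After inserting 2: P = [[2], [4]].
After inserting 6: P = [[2, 6], [4]].
After inserting 5: P = [[2, 5], [4, 6]].
After inserting 3: P = [[2, 3], [4, 5], [6]].
After inserting 1: P = [[1, 3], [2, 5], [4], [6]].

So P = [[1, 3], [2, 5], [4], [6]], Q = [[1, 3], [2, 4], [5], [6]].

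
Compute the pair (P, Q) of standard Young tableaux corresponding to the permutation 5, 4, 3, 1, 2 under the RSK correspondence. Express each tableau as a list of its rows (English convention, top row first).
P = [[1, 2], [3], [4], [5]], Q = [[1, 5], [2], [3], [4]]

Insert each entry of the permutation into P by Schensted row insertion, recording in Q the position of each new cell.

Insert 5: appended to row 1. P = [[5]], Q = [[1]].
Insert 4: 4 bumps 5 from row 1; 5 starts row 2. P = [[4], [5]], Q = [[1], [2]].
Insert 3: 3 bumps 4 from row 1; 4 bumps 5 from row 2; 5 starts row 3. P = [[3], [4], [5]], Q = [[1], [2], [3]].
Insert 1: 1 bumps 3 from row 1; 3 bumps 4 from row 2; 4 bumps 5 from row 3; 5 starts row 4. P = [[1], [3], [4], [5]], Q = [[1], [2], [3], [4]].
Insert 2: appended to row 1. P = [[1, 2], [3], [4], [5]], Q = [[1, 5], [2], [3], [4]].

So P = [[1, 2], [3], [4], [5]], Q = [[1, 5], [2], [3], [4]].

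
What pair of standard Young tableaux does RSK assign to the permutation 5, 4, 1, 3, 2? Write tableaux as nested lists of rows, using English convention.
P = [[1, 2], [3], [4], [5]], Q = [[1, 4], [2], [3], [5]]

Insert each entry of the permutation into P by Schensted row insertion, recording in Q the position of each new cell.

Insert 5: appended to row 1. P = [[5]].
Insert 4: 4 bumps 5 from row 1; 5 starts row 2. P = [[4], [5]].
Insert 1: 1 bumps 4 from row 1; 4 bumps 5 from row 2; 5 starts row 3. P = [[1], [4], [5]].
Insert 3: appended to row 1. P = [[1, 3], [4], [5]].
Insert 2: 2 bumps 3 from row 1; 3 bumps 4 from row 2; 4 bumps 5 from row 3; 5 starts row 4. P = [[1, 2], [3], [4], [5]].

So P = [[1, 2], [3], [4], [5]], Q = [[1, 4], [2], [3], [5]].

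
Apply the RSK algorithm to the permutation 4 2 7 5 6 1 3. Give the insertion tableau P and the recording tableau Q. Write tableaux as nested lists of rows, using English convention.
P = [[1, 3, 6], [2, 5], [4, 7]], Q = [[1, 3, 5], [2, 4], [6, 7]]

Insert each entry of the permutation into P by Schensted row insertion, recording in Q the position of each new cell.

Insert 4: appended to row 1. P = [[4]].
Insert 2: 2 bumps 4 from row 1; 4 starts row 2. P = [[2], [4]].
Insert 7: appended to row 1. P = [[2, 7], [4]].
Insert 5: 5 bumps 7 from row 1; 7 appends to row 2. P = [[2, 5], [4, 7]].
Insert 6: appended to row 1. P = [[2, 5, 6], [4, 7]].
Insert 1: 1 bumps 2 from row 1; 2 bumps 4 from row 2; 4 starts row 3. P = [[1, 5, 6], [2, 7], [4]].
Insert 3: 3 bumps 5 from row 1; 5 bumps 7 from row 2; 7 appends to row 3. P = [[1, 3, 6], [2, 5], [4, 7]].

So P = [[1, 3, 6], [2, 5], [4, 7]], Q = [[1, 3, 5], [2, 4], [6, 7]].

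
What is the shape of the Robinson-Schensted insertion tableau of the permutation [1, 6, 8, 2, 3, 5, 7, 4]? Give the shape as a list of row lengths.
[5, 2, 1]

Row-insert each entry into an empty tableau.

After inserting 1: P = [[1]].
After inserting 6: P = [[1, 6]].
After inserting 8: P = [[1, 6, 8]].
After inserting 2: P = [[1, 2, 8], [6]].
After inserting 3: P = [[1, 2, 3], [6, 8]].
After inserting 5: P = [[1, 2, 3, 5], [6, 8]].
After inserting 7: P = [[1, 2, 3, 5, 7], [6, 8]].
After inserting 4: P = [[1, 2, 3, 4, 7], [5, 8], [6]].

The final insertion tableau P = [[1, 2, 3, 4, 7], [5, 8], [6]] has shape [5, 2, 1].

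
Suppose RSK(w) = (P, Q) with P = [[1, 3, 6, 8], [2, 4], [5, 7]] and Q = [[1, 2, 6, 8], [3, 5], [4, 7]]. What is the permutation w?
Reverse the RSK construction: for i from n down to 1, find the cell of Q containing i, remove the entry at that cell from P, and reverse-bump it up through P; the value ejected from row 1 is w(i).

Step i=8: Q has 8 at row 1, column 4; remove that cell from P, ejecting 8. So w(8) = 8. P is now [[1, 3, 6], [2, 4], [5, 7]].
Step i=7: Q has 7 at row 3, column 2; remove 7 from row 3 of P and reverse-bump: 7 enters row 2 and ejects 4; 4 enters row 1 and ejects 3. So w(7) = 3. P is now [[1, 4, 6], [2, 7], [5]].
Step i=6: Q has 6 at row 1, column 3; remove that cell from P, ejecting 6. So w(6) = 6. P is now [[1, 4], [2, 7], [5]].
Step i=5: Q has 5 at row 2, column 2; remove 7 from row 2 of P and reverse-bump: 7 enters row 1 and ejects 4. So w(5) = 4. P is now [[1, 7], [2], [5]].
Step i=4: Q has 4 at row 3, column 1; remove 5 from row 3 of P and reverse-bump: 5 enters row 2 and ejects 2; 2 enters row 1 and ejects 1. So w(4) = 1. P is now [[2, 7], [5]].
Step i=3: Q has 3 at row 2, column 1; remove 5 from row 2 of P and reverse-bump: 5 enters row 1 and ejects 2. So w(3) = 2. P is now [[5, 7]].
Step i=2: Q has 2 at row 1, column 2; remove that cell from P, ejecting 7. So w(2) = 7. P is now [[5]].
Step i=1: Q has 1 at row 1, column 1; remove that cell from P, ejecting 5. So w(1) = 5. P is now [].

So w = 5 7 2 1 4 6 3 8.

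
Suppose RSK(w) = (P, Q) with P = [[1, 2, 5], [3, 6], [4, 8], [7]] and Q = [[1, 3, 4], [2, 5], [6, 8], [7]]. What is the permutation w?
Reverse the RSK construction: for i from n down to 1, find the cell of Q containing i, remove the entry at that cell from P, and reverse-bump it up through P; the value ejected from row 1 is w(i).

Step i=8: Q has 8 at row 3, column 2; remove 8 from row 3 of P and reverse-bump: 8 enters row 2 and ejects 6; 6 enters row 1 and ejects 5. So w(8) = 5. P is now [[1, 2, 6], [3, 8], [4], [7]].
Step i=7: Q has 7 at row 4, column 1; remove 7 from row 4 of P and reverse-bump: 7 enters row 3 and ejects 4; 4 enters row 2 and ejects 3; 3 enters row 1 and ejects 2. So w(7) = 2. P is now [[1, 3, 6], [4, 8], [7]].
Step i=6: Q has 6 at row 3, column 1; remove 7 from row 3 of P and reverse-bump: 7 enters row 2 and ejects 4; 4 enters row 1 and ejects 3. So w(6) = 3. P is now [[1, 4, 6], [7, 8]].
Step i=5: Q has 5 at row 2, column 2; remove 8 from row 2 of P and reverse-bump: 8 enters row 1 and ejects 6. So w(5) = 6. P is now [[1, 4, 8], [7]].
Step i=4: Q has 4 at row 1, column 3; remove that cell from P, ejecting 8. So w(4) = 8. P is now [[1, 4], [7]].
Step i=3: Q has 3 at row 1, column 2; remove that cell from P, ejecting 4. So w(3) = 4. P is now [[1], [7]].
Step i=2: Q has 2 at row 2, column 1; remove 7 from row 2 of P and reverse-bump: 7 enters row 1 and ejects 1. So w(2) = 1. P is now [[7]].
Step i=1: Q has 1 at row 1, column 1; remove that cell from P, ejecting 7. So w(1) = 7. P is now [].

So w = 7 1 4 8 6 3 2 5.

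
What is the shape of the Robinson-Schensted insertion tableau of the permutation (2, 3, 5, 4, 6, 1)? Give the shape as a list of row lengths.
[4, 1, 1]

Row-insert each entry into an empty tableau.

After inserting 2: P = [[2]].
After inserting 3: P = [[2, 3]].
After inserting 5: P = [[2, 3, 5]].
After inserting 4: P = [[2, 3, 4], [5]].
After inserting 6: P = [[2, 3, 4, 6], [5]].
After inserting 1: P = [[1, 3, 4, 6], [2], [5]].

The final insertion tableau P = [[1, 3, 4, 6], [2], [5]] has shape [4, 1, 1].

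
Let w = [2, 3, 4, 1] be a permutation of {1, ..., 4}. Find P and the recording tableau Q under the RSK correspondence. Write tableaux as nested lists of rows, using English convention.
Insert each entry of the permutation into P by Schensted row insertion, recording in Q the position of each new cell.

Insert 2: appended to row 1. P = [[2]].
Insert 3: appended to row 1. P = [[2, 3]].
Insert 4: appended to row 1. P = [[2, 3, 4]].
Insert 1: 1 bumps 2 from row 1; 2 starts row 2. P = [[1, 3, 4], [2]].

So P = [[1, 3, 4], [2]], Q = [[1, 2, 3], [4]].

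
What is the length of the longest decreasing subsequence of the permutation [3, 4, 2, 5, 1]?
3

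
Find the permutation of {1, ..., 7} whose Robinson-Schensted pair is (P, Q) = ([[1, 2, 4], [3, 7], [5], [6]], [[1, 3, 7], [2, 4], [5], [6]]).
Reverse the RSK construction: for i from n down to 1, find the cell of Q containing i, remove the entry at that cell from P, and reverse-bump it up through P; the value ejected from row 1 is w(i).

Step i=7: Q has 7 at row 1, column 3; remove that cell from P, ejecting 4. So w(7) = 4. P is now [[1, 2], [3, 7], [5], [6]].
Step i=6: Q has 6 at row 4, column 1; remove 6 from row 4 of P and reverse-bump: 6 enters row 3 and ejects 5; 5 enters row 2 and ejects 3; 3 enters row 1 and ejects 2. So w(6) = 2. P is now [[1, 3], [5, 7], [6]].
Step i=5: Q has 5 at row 3, column 1; remove 6 from row 3 of P and reverse-bump: 6 enters row 2 and ejects 5; 5 enters row 1 and ejects 3. So w(5) = 3. P is now [[1, 5], [6, 7]].
Step i=4: Q has 4 at row 2, column 2; remove 7 from row 2 of P and reverse-bump: 7 enters row 1 and ejects 5. So w(4) = 5. P is now [[1, 7], [6]].
Step i=3: Q has 3 at row 1, column 2; remove that cell from P, ejecting 7. So w(3) = 7. P is now [[1], [6]].
Step i=2: Q has 2 at row 2, column 1; remove 6 from row 2 of P and reverse-bump: 6 enters row 1 and ejects 1. So w(2) = 1. P is now [[6]].
Step i=1: Q has 1 at row 1, column 1; remove that cell from P, ejecting 6. So w(1) = 6. P is now [].

So w = 6 1 7 5 3 2 4.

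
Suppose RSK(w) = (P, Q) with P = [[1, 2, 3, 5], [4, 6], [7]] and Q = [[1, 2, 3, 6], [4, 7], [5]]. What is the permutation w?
1 2 7 4 3 6 5

Reverse the RSK construction: for i from n down to 1, find the cell of Q containing i, remove the entry at that cell from P, and reverse-bump it up through P; the value ejected from row 1 is w(i).

Step i=7: Q has 7 at row 2, column 2; remove 6 from row 2 of P and reverse-bump: 6 enters row 1 and ejects 5. So w(7) = 5. P is now [[1, 2, 3, 6], [4], [7]].
Step i=6: Q has 6 at row 1, column 4; remove that cell from P, ejecting 6. So w(6) = 6. P is now [[1, 2, 3], [4], [7]].
Step i=5: Q has 5 at row 3, column 1; remove 7 from row 3 of P and reverse-bump: 7 enters row 2 and ejects 4; 4 enters row 1 and ejects 3. So w(5) = 3. P is now [[1, 2, 4], [7]].
Step i=4: Q has 4 at row 2, column 1; remove 7 from row 2 of P and reverse-bump: 7 enters row 1 and ejects 4. So w(4) = 4. P is now [[1, 2, 7]].
Step i=3: Q has 3 at row 1, column 3; remove that cell from P, ejecting 7. So w(3) = 7. P is now [[1, 2]].
Step i=2: Q has 2 at row 1, column 2; remove that cell from P, ejecting 2. So w(2) = 2. P is now [[1]].
Step i=1: Q has 1 at row 1, column 1; remove that cell from P, ejecting 1. So w(1) = 1. P is now [].

So w = 1 2 7 4 3 6 5.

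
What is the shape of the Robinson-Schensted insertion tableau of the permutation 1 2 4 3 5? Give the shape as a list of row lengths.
Row-insert each entry into an empty tableau.

After inserting 1: P = [[1]].
After inserting 2: P = [[1, 2]].
After inserting 4: P = [[1, 2, 4]].
After inserting 3: P = [[1, 2, 3], [4]].
After inserting 5: P = [[1, 2, 3, 5], [4]].

The final insertion tableau P = [[1, 2, 3, 5], [4]] has shape [4, 1].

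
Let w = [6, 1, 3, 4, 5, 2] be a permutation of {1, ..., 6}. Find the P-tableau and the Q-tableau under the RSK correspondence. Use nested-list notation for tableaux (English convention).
Insert each entry of the permutation into P by Schensted row insertion, recording in Q the position of each new cell.

Insert 6: appended to row 1. P = [[6]].
Insert 1: 1 bumps 6 from row 1; 6 starts row 2. P = [[1], [6]].
Insert 3: appended to row 1. P = [[1, 3], [6]].
Insert 4: appended to row 1. P = [[1, 3, 4], [6]].
Insert 5: appended to row 1. P = [[1, 3, 4, 5], [6]].
Insert 2: 2 bumps 3 from row 1; 3 bumps 6 from row 2; 6 starts row 3. P = [[1, 2, 4, 5], [3], [6]].

So P = [[1, 2, 4, 5], [3], [6]], Q = [[1, 3, 4, 5], [2], [6]].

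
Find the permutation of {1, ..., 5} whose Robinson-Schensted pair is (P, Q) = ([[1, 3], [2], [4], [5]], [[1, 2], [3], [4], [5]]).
Reverse the RSK construction: for i from n down to 1, find the cell of Q containing i, remove the entry at that cell from P, and reverse-bump it up through P; the value ejected from row 1 is w(i).

Step i=5: Q has 5 at row 4, column 1; remove 5 from row 4 of P and reverse-bump: 5 enters row 3 and ejects 4; 4 enters row 2 and ejects 2; 2 enters row 1 and ejects 1. So w(5) = 1. P is now [[2, 3], [4], [5]].
Step i=4: Q has 4 at row 3, column 1; remove 5 from row 3 of P and reverse-bump: 5 enters row 2 and ejects 4; 4 enters row 1 and ejects 3. So w(4) = 3. P is now [[2, 4], [5]].
Step i=3: Q has 3 at row 2, column 1; remove 5 from row 2 of P and reverse-bump: 5 enters row 1 and ejects 4. So w(3) = 4. P is now [[2, 5]].
Step i=2: Q has 2 at row 1, column 2; remove that cell from P, ejecting 5. So w(2) = 5. P is now [[2]].
Step i=1: Q has 1 at row 1, column 1; remove that cell from P, ejecting 2. So w(1) = 2. P is now [].

So w = 2 5 4 3 1.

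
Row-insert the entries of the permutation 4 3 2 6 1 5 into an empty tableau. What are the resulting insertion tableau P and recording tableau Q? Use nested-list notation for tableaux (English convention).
P = [[1, 5], [2, 6], [3], [4]], Q = [[1, 4], [2, 6], [3], [5]]

Insert each entry of the permutation into P by Schensted row insertion, recording in Q the position of each new cell.

Insert 4: appended to row 1. P = [[4]].
Insert 3: 3 bumps 4 from row 1; 4 starts row 2. P = [[3], [4]].
Insert 2: 2 bumps 3 from row 1; 3 bumps 4 from row 2; 4 starts row 3. P = [[2], [3], [4]].
Insert 6: appended to row 1. P = [[2, 6], [3], [4]].
Insert 1: 1 bumps 2 from row 1; 2 bumps 3 from row 2; 3 bumps 4 from row 3; 4 starts row 4. P = [[1, 6], [2], [3], [4]].
Insert 5: 5 bumps 6 from row 1; 6 appends to row 2. P = [[1, 5], [2, 6], [3], [4]].

So P = [[1, 5], [2, 6], [3], [4]], Q = [[1, 4], [2, 6], [3], [5]].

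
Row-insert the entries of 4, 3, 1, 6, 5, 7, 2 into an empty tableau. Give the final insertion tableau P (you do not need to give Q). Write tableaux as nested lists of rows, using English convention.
P = [[1, 2, 7], [3, 5], [4, 6]]

After inserting 4: P = [[4]].
After inserting 3: P = [[3], [4]].
After inserting 1: P = [[1], [3], [4]].
After inserting 6: P = [[1, 6], [3], [4]].
After inserting 5: P = [[1, 5], [3, 6], [4]].
After inserting 7: P = [[1, 5, 7], [3, 6], [4]].
After inserting 2: P = [[1, 2, 7], [3, 5], [4, 6]].

So P = [[1, 2, 7], [3, 5], [4, 6]].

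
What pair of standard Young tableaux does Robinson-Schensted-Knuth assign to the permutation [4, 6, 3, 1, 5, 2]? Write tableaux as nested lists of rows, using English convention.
P = [[1, 2], [3, 5], [4, 6]], Q = [[1, 2], [3, 5], [4, 6]]

Insert each entry of the permutation into P by Schensted row insertion, recording in Q the position of each new cell.

Insert 4: appended to row 1. P = [[4]], Q = [[1]].
Insert 6: appended to row 1. P = [[4, 6]], Q = [[1, 2]].
Insert 3: 3 bumps 4 from row 1; 4 starts row 2. P = [[3, 6], [4]], Q = [[1, 2], [3]].
Insert 1: 1 bumps 3 from row 1; 3 bumps 4 from row 2; 4 starts row 3. P = [[1, 6], [3], [4]], Q = [[1, 2], [3], [4]].
Insert 5: 5 bumps 6 from row 1; 6 appends to row 2. P = [[1, 5], [3, 6], [4]], Q = [[1, 2], [3, 5], [4]].
Insert 2: 2 bumps 5 from row 1; 5 bumps 6 from row 2; 6 appends to row 3. P = [[1, 2], [3, 5], [4, 6]], Q = [[1, 2], [3, 5], [4, 6]].

So P = [[1, 2], [3, 5], [4, 6]], Q = [[1, 2], [3, 5], [4, 6]].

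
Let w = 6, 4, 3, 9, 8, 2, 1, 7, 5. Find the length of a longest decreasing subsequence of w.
5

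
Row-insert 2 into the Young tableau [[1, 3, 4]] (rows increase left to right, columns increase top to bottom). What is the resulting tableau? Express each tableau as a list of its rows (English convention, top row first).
[[1, 2, 4], [3]]

In row 1, 2 replaces 3 (the leftmost entry greater than 2); 3 is bumped to row 2. 3 starts a new row 2. The new tableau is [[1, 2, 4], [3]].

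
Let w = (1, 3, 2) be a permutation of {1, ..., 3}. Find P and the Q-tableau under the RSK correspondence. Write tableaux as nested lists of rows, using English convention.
Insert each entry of the permutation into P by Schensted row insertion, recording in Q the position of each new cell.

Insert 1: appended to row 1. P = [[1]].
Insert 3: appended to row 1. P = [[1, 3]].
Insert 2: 2 bumps 3 from row 1; 3 starts row 2. P = [[1, 2], [3]].

So P = [[1, 2], [3]], Q = [[1, 2], [3]].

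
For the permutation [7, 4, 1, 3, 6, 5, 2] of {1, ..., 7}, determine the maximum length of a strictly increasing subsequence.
3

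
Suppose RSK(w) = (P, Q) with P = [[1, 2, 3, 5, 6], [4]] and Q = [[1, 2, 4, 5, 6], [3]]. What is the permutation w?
Reverse the RSK construction: for i from n down to 1, find the cell of Q containing i, remove the entry at that cell from P, and reverse-bump it up through P; the value ejected from row 1 is w(i).

Step i=6: Q has 6 at row 1, column 5; remove that cell from P, ejecting 6. So w(6) = 6. P is now [[1, 2, 3, 5], [4]].
Step i=5: Q has 5 at row 1, column 4; remove that cell from P, ejecting 5. So w(5) = 5. P is now [[1, 2, 3], [4]].
Step i=4: Q has 4 at row 1, column 3; remove that cell from P, ejecting 3. So w(4) = 3. P is now [[1, 2], [4]].
Step i=3: Q has 3 at row 2, column 1; remove 4 from row 2 of P and reverse-bump: 4 enters row 1 and ejects 2. So w(3) = 2. P is now [[1, 4]].
Step i=2: Q has 2 at row 1, column 2; remove that cell from P, ejecting 4. So w(2) = 4. P is now [[1]].
Step i=1: Q has 1 at row 1, column 1; remove that cell from P, ejecting 1. So w(1) = 1. P is now [].

So w = 1 4 2 3 5 6.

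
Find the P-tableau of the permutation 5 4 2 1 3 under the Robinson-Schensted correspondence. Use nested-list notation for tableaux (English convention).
P = [[1, 3], [2], [4], [5]]

After inserting 5: P = [[5]].
After inserting 4: P = [[4], [5]].
After inserting 2: P = [[2], [4], [5]].
After inserting 1: P = [[1], [2], [4], [5]].
After inserting 3: P = [[1, 3], [2], [4], [5]].

So P = [[1, 3], [2], [4], [5]].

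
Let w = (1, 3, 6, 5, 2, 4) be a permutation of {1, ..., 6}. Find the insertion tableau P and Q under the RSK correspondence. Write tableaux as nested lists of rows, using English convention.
Insert each entry of the permutation into P by Schensted row insertion, recording in Q the position of each new cell.

Insert 1: appended to row 1. P = [[1]], Q = [[1]].
Insert 3: appended to row 1. P = [[1, 3]], Q = [[1, 2]].
Insert 6: appended to row 1. P = [[1, 3, 6]], Q = [[1, 2, 3]].
Insert 5: 5 bumps 6 from row 1; 6 starts row 2. P = [[1, 3, 5], [6]], Q = [[1, 2, 3], [4]].
Insert 2: 2 bumps 3 from row 1; 3 bumps 6 from row 2; 6 starts row 3. P = [[1, 2, 5], [3], [6]], Q = [[1, 2, 3], [4], [5]].
Insert 4: 4 bumps 5 from row 1; 5 appends to row 2. P = [[1, 2, 4], [3, 5], [6]], Q = [[1, 2, 3], [4, 6], [5]].

So P = [[1, 2, 4], [3, 5], [6]], Q = [[1, 2, 3], [4, 6], [5]].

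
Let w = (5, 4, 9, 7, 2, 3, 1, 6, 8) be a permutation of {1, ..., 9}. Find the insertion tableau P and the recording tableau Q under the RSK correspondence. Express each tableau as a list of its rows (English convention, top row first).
Insert each entry of the permutation into P by Schensted row insertion, recording in Q the position of each new cell.

Insert 5: appended to row 1. P = [[5]], Q = [[1]].
Insert 4: 4 bumps 5 from row 1; 5 starts row 2. P = [[4], [5]], Q = [[1], [2]].
Insert 9: appended to row 1. P = [[4, 9], [5]], Q = [[1, 3], [2]].
Insert 7: 7 bumps 9 from row 1; 9 appends to row 2. P = [[4, 7], [5, 9]], Q = [[1, 3], [2, 4]].
Insert 2: 2 bumps 4 from row 1; 4 bumps 5 from row 2; 5 starts row 3. P = [[2, 7], [4, 9], [5]], Q = [[1, 3], [2, 4], [5]].
Insert 3: 3 bumps 7 from row 1; 7 bumps 9 from row 2; 9 appends to row 3. P = [[2, 3], [4, 7], [5, 9]], Q = [[1, 3], [2, 4], [5, 6]].
Insert 1: 1 bumps 2 from row 1; 2 bumps 4 from row 2; 4 bumps 5 from row 3; 5 starts row 4. P = [[1, 3], [2, 7], [4, 9], [5]], Q = [[1, 3], [2, 4], [5, 6], [7]].
Insert 6: appended to row 1. P = [[1, 3, 6], [2, 7], [4, 9], [5]], Q = [[1, 3, 8], [2, 4], [5, 6], [7]].
Insert 8: appended to row 1. P = [[1, 3, 6, 8], [2, 7], [4, 9], [5]], Q = [[1, 3, 8, 9], [2, 4], [5, 6], [7]].

So P = [[1, 3, 6, 8], [2, 7], [4, 9], [5]], Q = [[1, 3, 8, 9], [2, 4], [5, 6], [7]].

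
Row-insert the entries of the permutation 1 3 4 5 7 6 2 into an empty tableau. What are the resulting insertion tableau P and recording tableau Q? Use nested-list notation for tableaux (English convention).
P = [[1, 2, 4, 5, 6], [3], [7]], Q = [[1, 2, 3, 4, 5], [6], [7]]

Insert each entry of the permutation into P by Schensted row insertion, recording in Q the position of each new cell.

Insert 1: appended to row 1. P = [[1]].
Insert 3: appended to row 1. P = [[1, 3]].
Insert 4: appended to row 1. P = [[1, 3, 4]].
Insert 5: appended to row 1. P = [[1, 3, 4, 5]].
Insert 7: appended to row 1. P = [[1, 3, 4, 5, 7]].
Insert 6: 6 bumps 7 from row 1; 7 starts row 2. P = [[1, 3, 4, 5, 6], [7]].
Insert 2: 2 bumps 3 from row 1; 3 bumps 7 from row 2; 7 starts row 3. P = [[1, 2, 4, 5, 6], [3], [7]].

So P = [[1, 2, 4, 5, 6], [3], [7]], Q = [[1, 2, 3, 4, 5], [6], [7]].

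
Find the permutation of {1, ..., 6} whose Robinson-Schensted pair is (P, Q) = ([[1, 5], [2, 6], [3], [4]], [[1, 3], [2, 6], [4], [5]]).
Reverse RSK: for i = n, n-1, ..., 1, locate i in Q, remove the corresponding corner cell from P, and reverse-bump its entry up through P; the value ejected from row 1 is w(i).

So w = 4 3 6 2 1 5.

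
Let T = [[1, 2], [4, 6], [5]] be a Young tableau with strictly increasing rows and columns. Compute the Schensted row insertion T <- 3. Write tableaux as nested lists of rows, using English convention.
3 is larger than every entry of row 1, so it is appended to row 1. The new tableau is [[1, 2, 3], [4, 6], [5]].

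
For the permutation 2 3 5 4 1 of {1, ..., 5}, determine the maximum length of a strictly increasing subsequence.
3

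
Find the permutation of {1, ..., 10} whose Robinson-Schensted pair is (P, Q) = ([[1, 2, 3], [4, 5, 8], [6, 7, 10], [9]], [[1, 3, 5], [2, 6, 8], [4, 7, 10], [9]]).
6 4 9 1 10 7 5 8 2 3

Reverse the RSK construction: for i from n down to 1, find the cell of Q containing i, remove the entry at that cell from P, and reverse-bump it up through P; the value ejected from row 1 is w(i).

Step i=10: Q has 10 at row 3, column 3; remove 10 from row 3 of P and reverse-bump: 10 enters row 2 and ejects 8; 8 enters row 1 and ejects 3. So w(10) = 3. P is now [[1, 2, 8], [4, 5, 10], [6, 7], [9]].
Step i=9: Q has 9 at row 4, column 1; remove 9 from row 4 of P and reverse-bump: 9 enters row 3 and ejects 7; 7 enters row 2 and ejects 5; 5 enters row 1 and ejects 2. So w(9) = 2. P is now [[1, 5, 8], [4, 7, 10], [6, 9]].
Step i=8: Q has 8 at row 2, column 3; remove 10 from row 2 of P and reverse-bump: 10 enters row 1 and ejects 8. So w(8) = 8. P is now [[1, 5, 10], [4, 7], [6, 9]].
Step i=7: Q has 7 at row 3, column 2; remove 9 from row 3 of P and reverse-bump: 9 enters row 2 and ejects 7; 7 enters row 1 and ejects 5. So w(7) = 5. P is now [[1, 7, 10], [4, 9], [6]].
Step i=6: Q has 6 at row 2, column 2; remove 9 from row 2 of P and reverse-bump: 9 enters row 1 and ejects 7. So w(6) = 7. P is now [[1, 9, 10], [4], [6]].
Step i=5: Q has 5 at row 1, column 3; remove that cell from P, ejecting 10. So w(5) = 10. P is now [[1, 9], [4], [6]].
Step i=4: Q has 4 at row 3, column 1; remove 6 from row 3 of P and reverse-bump: 6 enters row 2 and ejects 4; 4 enters row 1 and ejects 1. So w(4) = 1. P is now [[4, 9], [6]].
Step i=3: Q has 3 at row 1, column 2; remove that cell from P, ejecting 9. So w(3) = 9. P is now [[4], [6]].
Step i=2: Q has 2 at row 2, column 1; remove 6 from row 2 of P and reverse-bump: 6 enters row 1 and ejects 4. So w(2) = 4. P is now [[6]].
Step i=1: Q has 1 at row 1, column 1; remove that cell from P, ejecting 6. So w(1) = 6. P is now [].

So w = 6 4 9 1 10 7 5 8 2 3.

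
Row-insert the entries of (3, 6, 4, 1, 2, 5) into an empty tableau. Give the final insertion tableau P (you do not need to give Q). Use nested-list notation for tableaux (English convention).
P = [[1, 2, 5], [3, 4], [6]]

Insert 3: appended to row 1. P = [[3]].
Insert 6: appended to row 1. P = [[3, 6]].
Insert 4: 4 bumps 6 from row 1; 6 starts row 2. P = [[3, 4], [6]].
Insert 1: 1 bumps 3 from row 1; 3 bumps 6 from row 2; 6 starts row 3. P = [[1, 4], [3], [6]].
Insert 2: 2 bumps 4 from row 1; 4 appends to row 2. P = [[1, 2], [3, 4], [6]].
Insert 5: appended to row 1. P = [[1, 2, 5], [3, 4], [6]].

So P = [[1, 2, 5], [3, 4], [6]].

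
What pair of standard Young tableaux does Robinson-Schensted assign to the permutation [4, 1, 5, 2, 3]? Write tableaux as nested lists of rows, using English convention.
Insert each entry of the permutation into P by Schensted row insertion, recording in Q the position of each new cell.

Insert 4: appended to row 1. P = [[4]].
Insert 1: 1 bumps 4 from row 1; 4 starts row 2. P = [[1], [4]].
Insert 5: appended to row 1. P = [[1, 5], [4]].
Insert 2: 2 bumps 5 from row 1; 5 appends to row 2. P = [[1, 2], [4, 5]].
Insert 3: appended to row 1. P = [[1, 2, 3], [4, 5]].

So P = [[1, 2, 3], [4, 5]], Q = [[1, 3, 5], [2, 4]].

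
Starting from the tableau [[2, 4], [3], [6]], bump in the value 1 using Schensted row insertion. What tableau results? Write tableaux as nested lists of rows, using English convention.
In row 1, 1 replaces 2 (the leftmost entry greater than 1); 2 is bumped to row 2. In row 2, 2 replaces 3 (the leftmost entry greater than 2); 3 is bumped to row 3. In row 3, 3 replaces 6 (the leftmost entry greater than 3); 6 is bumped to row 4. 6 starts a new row 4. The new tableau is [[1, 4], [2], [3], [6]].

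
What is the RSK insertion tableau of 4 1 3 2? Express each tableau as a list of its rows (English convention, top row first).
Insert 4: appended to row 1. P = [[4]].
Insert 1: 1 bumps 4 from row 1; 4 starts row 2. P = [[1], [4]].
Insert 3: appended to row 1. P = [[1, 3], [4]].
Insert 2: 2 bumps 3 from row 1; 3 bumps 4 from row 2; 4 starts row 3. P = [[1, 2], [3], [4]].

So P = [[1, 2], [3], [4]].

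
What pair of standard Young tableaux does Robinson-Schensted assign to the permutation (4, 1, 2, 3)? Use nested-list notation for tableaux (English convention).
Insert each entry of the permutation into P by Schensted row insertion, recording in Q the position of each new cell.

Insert 4: appended to row 1. P = [[4]].
Insert 1: 1 bumps 4 from row 1; 4 starts row 2. P = [[1], [4]].
Insert 2: appended to row 1. P = [[1, 2], [4]].
Insert 3: appended to row 1. P = [[1, 2, 3], [4]].

So P = [[1, 2, 3], [4]], Q = [[1, 3, 4], [2]].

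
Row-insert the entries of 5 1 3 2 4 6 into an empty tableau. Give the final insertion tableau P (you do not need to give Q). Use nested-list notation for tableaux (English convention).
Insert 5: appended to row 1. P = [[5]].
Insert 1: 1 bumps 5 from row 1; 5 starts row 2. P = [[1], [5]].
Insert 3: appended to row 1. P = [[1, 3], [5]].
Insert 2: 2 bumps 3 from row 1; 3 bumps 5 from row 2; 5 starts row 3. P = [[1, 2], [3], [5]].
Insert 4: appended to row 1. P = [[1, 2, 4], [3], [5]].
Insert 6: appended to row 1. P = [[1, 2, 4, 6], [3], [5]].

So P = [[1, 2, 4, 6], [3], [5]].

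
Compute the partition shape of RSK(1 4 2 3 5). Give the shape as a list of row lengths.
[4, 1]

Row-insert each entry into an empty tableau.

After inserting 1: P = [[1]].
After inserting 4: P = [[1, 4]].
After inserting 2: P = [[1, 2], [4]].
After inserting 3: P = [[1, 2, 3], [4]].
After inserting 5: P = [[1, 2, 3, 5], [4]].

The final insertion tableau P = [[1, 2, 3, 5], [4]] has shape [4, 1].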